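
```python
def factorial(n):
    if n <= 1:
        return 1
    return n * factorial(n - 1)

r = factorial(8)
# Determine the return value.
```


factorial(8)
= 8 * factorial(7)
= 8 * 7 * factorial(6)
= 8 * 7 * 6 * factorial(5)
= 8 * 7 * 6 * 5 * factorial(4)
= 8 * 7 * 6 * 5 * 4 * factorial(3)
= 8 * 7 * 6 * 5 * 4 * 3 * factorial(2)
= 8 * 7 * 6 * 5 * 4 * 3 * 2 * factorial(1)
= 8 * 7 * 6 * 5 * 4 * 3 * 2 * 1
= 40320


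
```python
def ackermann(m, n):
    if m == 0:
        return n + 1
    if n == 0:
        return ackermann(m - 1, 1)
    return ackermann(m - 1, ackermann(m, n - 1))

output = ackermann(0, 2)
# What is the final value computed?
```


ackermann(0, 2)
m == 0: return 2 + 1 = 3
= 3


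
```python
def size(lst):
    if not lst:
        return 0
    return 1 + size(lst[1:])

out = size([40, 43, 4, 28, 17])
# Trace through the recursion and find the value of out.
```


size([40, 43, 4, 28, 17])
= 1 + size([43, 4, 28, 17])
= 1 + 1 + size([4, 28, 17])
= 1 + 1 + 1 + size([28, 17])
= 1 + 1 + 1 + 1 + size([17])
= 1 + 1 + 1 + 1 + 1 + size([])
= 1 + 1 + 1 + 1 + 1 + 0
= 5


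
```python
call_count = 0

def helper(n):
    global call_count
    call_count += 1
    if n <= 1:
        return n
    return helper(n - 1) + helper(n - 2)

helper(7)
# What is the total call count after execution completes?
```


helper(7) calls helper(6) and helper(5); each non-base call branches into two more.
Let C(k) = total number of calls made by helper(k), including the call to helper(k) itself.
Base cases: C(0) = 1, C(1) = 1
Recurrence: C(k) = 1 + C(k-1) + C(k-2)
  C(2) = 1 + C(1) + C(0) = 1 + 1 + 1 = 3
  C(3) = 1 + C(2) + C(1) = 1 + 3 + 1 = 5
  C(4) = 1 + C(3) + C(2) = 1 + 5 + 3 = 9
  C(5) = 1 + C(4) + C(3) = 1 + 9 + 5 = 15
  C(6) = 1 + C(5) + C(4) = 1 + 15 + 9 = 25
  C(7) = 1 + C(6) + C(5) = 1 + 25 + 15 = 41
Total calls = C(7) = 41


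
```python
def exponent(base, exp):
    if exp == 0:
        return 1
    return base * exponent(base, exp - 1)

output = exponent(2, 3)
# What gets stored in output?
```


exponent(2, 3)
= 2 * exponent(2, 2)
= 2 * 2 * exponent(2, 1)
= 2 * 2 * 2 * exponent(2, 0)
= 2 * 2 * 2 * 1
= 8


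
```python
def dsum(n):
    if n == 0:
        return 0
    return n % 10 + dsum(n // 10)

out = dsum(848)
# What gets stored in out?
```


dsum(848)
= 8 + dsum(84)
= 8 + 4 + dsum(8)
= 8 + 4 + 8 + dsum(0)
= 8 + 4 + 8 + 0
= 20


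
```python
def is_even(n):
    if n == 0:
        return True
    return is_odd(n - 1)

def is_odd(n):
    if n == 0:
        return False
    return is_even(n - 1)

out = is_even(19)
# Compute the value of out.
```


is_even(19)
= is_odd(18)
= is_even(17)
= is_odd(16)
= is_even(15)
= is_odd(14)
= is_even(13)
= is_odd(12)
= is_even(11)
= is_odd(10)
= is_even(9)
= is_odd(8)
= is_even(7)
= is_odd(6)
= is_even(5)
= is_odd(4)
= is_even(3)
= is_odd(2)
= is_even(1)
= is_odd(0)
n == 0: return False
= False


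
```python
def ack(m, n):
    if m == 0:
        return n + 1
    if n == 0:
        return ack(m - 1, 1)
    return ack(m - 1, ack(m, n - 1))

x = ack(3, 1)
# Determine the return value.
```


ack(3, 1)
= ack(2, ack(3, 0))
First compute ack(3, 0) = 5
= ack(2, 5)
= 13


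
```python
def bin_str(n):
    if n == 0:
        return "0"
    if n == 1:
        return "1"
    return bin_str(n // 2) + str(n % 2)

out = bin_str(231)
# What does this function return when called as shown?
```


bin_str(231)
= bin_str(115) + "1"
= bin_str(57) + "1" + "1"
= bin_str(28) + "1" + "1" + "1"
= bin_str(14) + "0" + "1" + "1" + "1"
= bin_str(7) + "0" + "0" + "1" + "1" + "1"
= bin_str(3) + "1" + "0" + "0" + "1" + "1" + "1"
= bin_str(1) + "1" + "1" + "0" + "0" + "1" + "1" + "1"
= "1" + "1" + "1" + "0" + "0" + "1" + "1" + "1"
= "11100111"


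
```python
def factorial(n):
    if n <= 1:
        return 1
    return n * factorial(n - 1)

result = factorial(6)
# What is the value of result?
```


factorial(6)
= 6 * factorial(5)
= 6 * 5 * factorial(4)
= 6 * 5 * 4 * factorial(3)
= 6 * 5 * 4 * 3 * factorial(2)
= 6 * 5 * 4 * 3 * 2 * factorial(1)
= 6 * 5 * 4 * 3 * 2 * 1
= 720


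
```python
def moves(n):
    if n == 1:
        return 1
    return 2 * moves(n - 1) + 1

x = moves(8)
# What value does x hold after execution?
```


moves(8)
= 2 * moves(7) + 1
= 2 * (2 * moves(6) + 1) + 1
= 2 * (2 * (2 * moves(5) + 1) + 1) + 1
= 2 * (2 * (2 * (2 * moves(4) + 1) + 1) + 1) + 1
= 2 * (2 * (2 * (2 * (2 * moves(3) + 1) + 1) + 1) + 1) + 1
= 2 * (2 * (2 * (2 * (2 * (2 * moves(2) + 1) + 1) + 1) + 1) + 1) + 1
= 2 * (2 * (2 * (2 * (2 * (2 * (2 * moves(1) + 1) + 1) + 1) + 1) + 1) + 1) + 1
Now compute bottom-up:
moves(1) = 1
moves(2) = 2 * 1 + 1 = 3
moves(3) = 2 * 3 + 1 = 7
moves(4) = 2 * 7 + 1 = 15
moves(5) = 2 * 15 + 1 = 31
moves(6) = 2 * 31 + 1 = 63
moves(7) = 2 * 63 + 1 = 127
moves(8) = 2 * 127 + 1 = 255
= 255


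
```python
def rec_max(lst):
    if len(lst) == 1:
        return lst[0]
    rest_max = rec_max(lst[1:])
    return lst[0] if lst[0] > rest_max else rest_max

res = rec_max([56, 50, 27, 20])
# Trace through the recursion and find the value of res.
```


rec_max([56, 50, 27, 20])
= compare 56 with rec_max([50, 27, 20])
= compare 50 with rec_max([27, 20])
= compare 27 with rec_max([20])
Base: rec_max([20]) = 20
compare 27 with 20: max = 27
compare 50 with 27: max = 50
compare 56 with 50: max = 56
= 56


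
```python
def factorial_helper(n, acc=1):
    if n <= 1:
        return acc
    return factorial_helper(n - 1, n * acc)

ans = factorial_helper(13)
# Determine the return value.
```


factorial_helper(13, 1)
= factorial_helper(12, 13 * 1) = factorial_helper(12, 13)
= factorial_helper(11, 12 * 13) = factorial_helper(11, 156)
= factorial_helper(10, 11 * 156) = factorial_helper(10, 1716)
= factorial_helper(9, 10 * 1716) = factorial_helper(9, 17160)
= factorial_helper(8, 9 * 17160) = factorial_helper(8, 154440)
= factorial_helper(7, 8 * 154440) = factorial_helper(7, 1235520)
= factorial_helper(6, 7 * 1235520) = factorial_helper(6, 8648640)
= factorial_helper(5, 6 * 8648640) = factorial_helper(5, 51891840)
= factorial_helper(4, 5 * 51891840) = factorial_helper(4, 259459200)
= factorial_helper(3, 4 * 259459200) = factorial_helper(3, 1037836800)
= factorial_helper(2, 3 * 1037836800) = factorial_helper(2, 3113510400)
= factorial_helper(1, 2 * 3113510400) = factorial_helper(1, 6227020800)
n <= 1, return acc = 6227020800


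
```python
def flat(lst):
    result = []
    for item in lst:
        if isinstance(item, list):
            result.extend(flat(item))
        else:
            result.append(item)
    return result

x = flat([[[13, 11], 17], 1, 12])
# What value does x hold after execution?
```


flat([[[13, 11], 17], 1, 12])
Processing each element:
  [[13, 11], 17] is a list -> flat recursively -> [13, 11, 17]
  1 is not a list -> append 1
  12 is not a list -> append 12
= [13, 11, 17, 1, 12]


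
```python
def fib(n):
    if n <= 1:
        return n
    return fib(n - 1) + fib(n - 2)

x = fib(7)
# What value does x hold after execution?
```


fib(7)
= fib(6) + fib(5)
= (fib(5) + fib(4)) + fib(5)
Computing bottom-up: fib(0)=0, fib(1)=1, fib(2)=1, fib(3)=2, fib(4)=3, fib(5)=5, fib(6)=8, fib(7)=13
= 13


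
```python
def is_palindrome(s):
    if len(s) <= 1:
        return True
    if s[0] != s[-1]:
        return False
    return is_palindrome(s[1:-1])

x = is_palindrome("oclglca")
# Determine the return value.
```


is_palindrome("oclglca")
"oclglca": s[0]='o' != s[-1]='a' -> False
= False


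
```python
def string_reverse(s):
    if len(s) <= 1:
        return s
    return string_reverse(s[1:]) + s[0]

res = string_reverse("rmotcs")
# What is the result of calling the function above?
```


string_reverse("rmotcs")
= string_reverse("motcs") + "r"
= string_reverse("otcs") + "m" + "r"
= string_reverse("tcs") + "o" + "m" + "r"
= string_reverse("cs") + "t" + "o" + "m" + "r"
= string_reverse("s") + "c" + "t" + "o" + "m" + "r"
= "s" + "c" + "t" + "o" + "m" + "r"
= "sctomr"


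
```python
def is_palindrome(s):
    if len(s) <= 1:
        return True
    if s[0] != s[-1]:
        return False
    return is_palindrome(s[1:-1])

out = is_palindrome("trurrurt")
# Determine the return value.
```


is_palindrome("trurrurt")
"trurrurt": s[0]='t' == s[-1]='t' -> is_palindrome("rurrur")
"rurrur": s[0]='r' == s[-1]='r' -> is_palindrome("urru")
"urru": s[0]='u' == s[-1]='u' -> is_palindrome("rr")
"rr": s[0]='r' == s[-1]='r' -> is_palindrome("")
"": len <= 1 -> True
= True


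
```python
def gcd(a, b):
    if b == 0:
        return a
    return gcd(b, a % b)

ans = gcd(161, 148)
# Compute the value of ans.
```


gcd(161, 148)
= gcd(148, 161 % 148) = gcd(148, 13)
= gcd(13, 148 % 13) = gcd(13, 5)
= gcd(5, 13 % 5) = gcd(5, 3)
= gcd(3, 5 % 3) = gcd(3, 2)
= gcd(2, 3 % 2) = gcd(2, 1)
= gcd(1, 2 % 1) = gcd(1, 0)
b == 0, return a = 1


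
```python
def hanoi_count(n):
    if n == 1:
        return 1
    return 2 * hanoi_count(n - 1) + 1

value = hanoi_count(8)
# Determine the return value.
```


hanoi_count(8)
= 2 * hanoi_count(7) + 1
= 2 * (2 * hanoi_count(6) + 1) + 1
= 2 * (2 * (2 * hanoi_count(5) + 1) + 1) + 1
= 2 * (2 * (2 * (2 * hanoi_count(4) + 1) + 1) + 1) + 1
= 2 * (2 * (2 * (2 * (2 * hanoi_count(3) + 1) + 1) + 1) + 1) + 1
= 2 * (2 * (2 * (2 * (2 * (2 * hanoi_count(2) + 1) + 1) + 1) + 1) + 1) + 1
= 2 * (2 * (2 * (2 * (2 * (2 * (2 * hanoi_count(1) + 1) + 1) + 1) + 1) + 1) + 1) + 1
Now compute bottom-up:
hanoi_count(1) = 1
hanoi_count(2) = 2 * 1 + 1 = 3
hanoi_count(3) = 2 * 3 + 1 = 7
hanoi_count(4) = 2 * 7 + 1 = 15
hanoi_count(5) = 2 * 15 + 1 = 31
hanoi_count(6) = 2 * 31 + 1 = 63
hanoi_count(7) = 2 * 63 + 1 = 127
hanoi_count(8) = 2 * 127 + 1 = 255
= 255


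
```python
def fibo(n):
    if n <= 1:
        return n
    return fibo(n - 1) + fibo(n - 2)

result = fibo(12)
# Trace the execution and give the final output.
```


fibo(12)
= fibo(11) + fibo(10)
= (fibo(10) + fibo(9)) + fibo(10)
Computing bottom-up: fibo(0)=0, fibo(1)=1, fibo(2)=1, fibo(3)=2, fibo(4)=3, fibo(5)=5, fibo(6)=8, fibo(7)=13, fibo(8)=21, fibo(9)=34, fibo(10)=55, fibo(11)=89, fibo(12)=144
= 144


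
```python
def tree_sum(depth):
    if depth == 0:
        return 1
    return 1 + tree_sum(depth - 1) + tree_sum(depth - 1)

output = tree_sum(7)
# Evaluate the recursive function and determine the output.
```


tree_sum(7)
= 1 + tree_sum(6) + tree_sum(6)
= 1 + 2 * tree_sum(6)
tree_sum(k) = 2^(k+1) - 1
tree_sum(0) = 1
tree_sum(1) = 3
tree_sum(2) = 7
tree_sum(3) = 15
tree_sum(4) = 31
tree_sum(7) = 2^8 - 1 = 255


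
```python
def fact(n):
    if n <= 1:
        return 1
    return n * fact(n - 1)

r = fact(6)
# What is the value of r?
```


fact(6)
= 6 * fact(5)
= 6 * 5 * fact(4)
= 6 * 5 * 4 * fact(3)
= 6 * 5 * 4 * 3 * fact(2)
= 6 * 5 * 4 * 3 * 2 * fact(1)
= 6 * 5 * 4 * 3 * 2 * 1
= 720


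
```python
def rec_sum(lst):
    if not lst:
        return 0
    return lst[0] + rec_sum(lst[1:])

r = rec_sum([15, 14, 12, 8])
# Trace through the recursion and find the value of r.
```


rec_sum([15, 14, 12, 8])
= 15 + rec_sum([14, 12, 8])
= 15 + 14 + rec_sum([12, 8])
= 15 + 14 + 12 + rec_sum([8])
= 15 + 14 + 12 + 8 + rec_sum([])
= 15 + 14 + 12 + 8 + 0
= 49


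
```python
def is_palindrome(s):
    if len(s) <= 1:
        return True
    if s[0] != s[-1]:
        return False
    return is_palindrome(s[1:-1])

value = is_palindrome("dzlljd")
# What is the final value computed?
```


is_palindrome("dzlljd")
"dzlljd": s[0]='d' == s[-1]='d' -> is_palindrome("zllj")
"zllj": s[0]='z' != s[-1]='j' -> False
= False


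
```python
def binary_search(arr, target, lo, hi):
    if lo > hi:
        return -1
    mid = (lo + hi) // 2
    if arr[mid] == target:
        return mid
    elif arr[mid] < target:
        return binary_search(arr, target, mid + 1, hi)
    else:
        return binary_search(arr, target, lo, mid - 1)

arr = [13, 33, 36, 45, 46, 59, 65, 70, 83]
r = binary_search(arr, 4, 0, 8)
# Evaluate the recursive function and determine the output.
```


binary_search(arr, 4, 0, 8)
lo=0, hi=8, mid=4, arr[mid]=46
46 > 4, search left half
lo=0, hi=3, mid=1, arr[mid]=33
33 > 4, search left half
lo=0, hi=0, mid=0, arr[mid]=13
13 > 4, search left half
lo > hi, target not found, return -1
= -1


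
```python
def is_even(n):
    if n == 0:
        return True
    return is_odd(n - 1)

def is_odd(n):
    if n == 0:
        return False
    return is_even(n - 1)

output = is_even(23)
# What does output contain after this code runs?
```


is_even(23)
= is_odd(22)
= is_even(21)
= is_odd(20)
= is_even(19)
= is_odd(18)
= is_even(17)
= is_odd(16)
= is_even(15)
= is_odd(14)
= is_even(13)
= is_odd(12)
= is_even(11)
= is_odd(10)
= is_even(9)
= is_odd(8)
= is_even(7)
= is_odd(6)
= is_even(5)
= is_odd(4)
= is_even(3)
= is_odd(2)
= is_even(1)
= is_odd(0)
n == 0: return False
= False


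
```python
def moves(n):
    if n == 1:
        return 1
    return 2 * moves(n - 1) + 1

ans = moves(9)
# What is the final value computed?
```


moves(9)
= 2 * moves(8) + 1
= 2 * (2 * moves(7) + 1) + 1
= 2 * (2 * (2 * moves(6) + 1) + 1) + 1
= 2 * (2 * (2 * (2 * moves(5) + 1) + 1) + 1) + 1
= 2 * (2 * (2 * (2 * (2 * moves(4) + 1) + 1) + 1) + 1) + 1
= 2 * (2 * (2 * (2 * (2 * (2 * moves(3) + 1) + 1) + 1) + 1) + 1) + 1
= 2 * (2 * (2 * (2 * (2 * (2 * (2 * moves(2) + 1) + 1) + 1) + 1) + 1) + 1) + 1
= 2 * (2 * (2 * (2 * (2 * (2 * (2 * (2 * moves(1) + 1) + 1) + 1) + 1) + 1) + 1) + 1) + 1
Now compute bottom-up:
moves(1) = 1
moves(2) = 2 * 1 + 1 = 3
moves(3) = 2 * 3 + 1 = 7
moves(4) = 2 * 7 + 1 = 15
moves(5) = 2 * 15 + 1 = 31
moves(6) = 2 * 31 + 1 = 63
moves(7) = 2 * 63 + 1 = 127
moves(8) = 2 * 127 + 1 = 255
moves(9) = 2 * 255 + 1 = 511
= 511


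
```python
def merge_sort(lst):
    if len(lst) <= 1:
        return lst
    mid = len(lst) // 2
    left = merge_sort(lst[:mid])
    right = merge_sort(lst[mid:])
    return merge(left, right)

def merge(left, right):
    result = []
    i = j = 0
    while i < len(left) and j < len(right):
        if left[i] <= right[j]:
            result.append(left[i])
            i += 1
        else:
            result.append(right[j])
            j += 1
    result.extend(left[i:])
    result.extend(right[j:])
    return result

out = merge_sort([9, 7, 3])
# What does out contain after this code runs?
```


merge_sort([9, 7, 3])
Split into [9] and [7, 3]
Left sorted: [9]
Right sorted: [3, 7]
Merge [9] and [3, 7]
= [3, 7, 9]


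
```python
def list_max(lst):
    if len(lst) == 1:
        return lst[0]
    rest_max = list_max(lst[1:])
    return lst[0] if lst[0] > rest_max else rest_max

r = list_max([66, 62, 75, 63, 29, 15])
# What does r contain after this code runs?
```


list_max([66, 62, 75, 63, 29, 15])
= compare 66 with list_max([62, 75, 63, 29, 15])
= compare 62 with list_max([75, 63, 29, 15])
= compare 75 with list_max([63, 29, 15])
= compare 63 with list_max([29, 15])
= compare 29 with list_max([15])
Base: list_max([15]) = 15
compare 29 with 15: max = 29
compare 63 with 29: max = 63
compare 75 with 63: max = 75
compare 62 with 75: max = 75
compare 66 with 75: max = 75
= 75


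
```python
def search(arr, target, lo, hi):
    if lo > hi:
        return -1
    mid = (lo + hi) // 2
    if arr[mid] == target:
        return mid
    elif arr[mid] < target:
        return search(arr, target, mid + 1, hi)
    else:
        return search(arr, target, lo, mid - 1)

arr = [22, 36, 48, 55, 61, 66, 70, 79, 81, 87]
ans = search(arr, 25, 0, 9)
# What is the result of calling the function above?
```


search(arr, 25, 0, 9)
lo=0, hi=9, mid=4, arr[mid]=61
61 > 25, search left half
lo=0, hi=3, mid=1, arr[mid]=36
36 > 25, search left half
lo=0, hi=0, mid=0, arr[mid]=22
22 < 25, search right half
lo > hi, target not found, return -1
= -1


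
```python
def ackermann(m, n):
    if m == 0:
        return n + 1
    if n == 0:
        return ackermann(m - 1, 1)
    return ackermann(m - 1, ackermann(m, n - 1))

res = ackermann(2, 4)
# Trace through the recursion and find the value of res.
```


ackermann(2, 4)
= ackermann(1, ackermann(2, 3))
First compute ackermann(2, 3) = 9
= ackermann(1, 9)
= 11


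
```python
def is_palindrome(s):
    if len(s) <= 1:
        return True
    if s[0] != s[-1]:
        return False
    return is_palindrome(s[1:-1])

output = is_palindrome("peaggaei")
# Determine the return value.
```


is_palindrome("peaggaei")
"peaggaei": s[0]='p' != s[-1]='i' -> False
= False


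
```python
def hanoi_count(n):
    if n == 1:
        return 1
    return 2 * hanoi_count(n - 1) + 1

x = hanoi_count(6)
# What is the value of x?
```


hanoi_count(6)
= 2 * hanoi_count(5) + 1
= 2 * (2 * hanoi_count(4) + 1) + 1
= 2 * (2 * (2 * hanoi_count(3) + 1) + 1) + 1
= 2 * (2 * (2 * (2 * hanoi_count(2) + 1) + 1) + 1) + 1
= 2 * (2 * (2 * (2 * (2 * hanoi_count(1) + 1) + 1) + 1) + 1) + 1
Now compute bottom-up:
hanoi_count(1) = 1
hanoi_count(2) = 2 * 1 + 1 = 3
hanoi_count(3) = 2 * 3 + 1 = 7
hanoi_count(4) = 2 * 7 + 1 = 15
hanoi_count(5) = 2 * 15 + 1 = 31
hanoi_count(6) = 2 * 31 + 1 = 63
= 63


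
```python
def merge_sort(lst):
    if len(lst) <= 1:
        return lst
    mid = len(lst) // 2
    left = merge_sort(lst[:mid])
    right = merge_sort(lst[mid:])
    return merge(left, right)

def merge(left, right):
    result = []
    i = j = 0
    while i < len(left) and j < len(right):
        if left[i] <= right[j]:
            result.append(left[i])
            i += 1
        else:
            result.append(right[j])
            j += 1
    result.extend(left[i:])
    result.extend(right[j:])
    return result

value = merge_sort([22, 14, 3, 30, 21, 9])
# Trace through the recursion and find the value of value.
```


merge_sort([22, 14, 3, 30, 21, 9])
Split into [22, 14, 3] and [30, 21, 9]
Left sorted: [3, 14, 22]
Right sorted: [9, 21, 30]
Merge [3, 14, 22] and [9, 21, 30]
= [3, 9, 14, 21, 22, 30]


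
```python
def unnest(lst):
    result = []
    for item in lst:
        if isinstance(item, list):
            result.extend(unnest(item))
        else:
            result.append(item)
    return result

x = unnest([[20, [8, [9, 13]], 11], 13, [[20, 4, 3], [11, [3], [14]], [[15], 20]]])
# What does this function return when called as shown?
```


unnest([[20, [8, [9, 13]], 11], 13, [[20, 4, 3], [11, [3], [14]], [[15], 20]]])
Processing each element:
  [20, [8, [9, 13]], 11] is a list -> unnest recursively -> [20, 8, 9, 13, 11]
  13 is not a list -> append 13
  [[20, 4, 3], [11, [3], [14]], [[15], 20]] is a list -> unnest recursively -> [20, 4, 3, 11, 3, 14, 15, 20]
= [20, 8, 9, 13, 11, 13, 20, 4, 3, 11, 3, 14, 15, 20]


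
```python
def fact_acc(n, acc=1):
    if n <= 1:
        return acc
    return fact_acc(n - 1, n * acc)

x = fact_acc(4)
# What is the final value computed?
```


fact_acc(4, 1)
= fact_acc(3, 4 * 1) = fact_acc(3, 4)
= fact_acc(2, 3 * 4) = fact_acc(2, 12)
= fact_acc(1, 2 * 12) = fact_acc(1, 24)
n <= 1, return acc = 24


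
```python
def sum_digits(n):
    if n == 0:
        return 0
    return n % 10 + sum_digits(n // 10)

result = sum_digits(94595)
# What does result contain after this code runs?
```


sum_digits(94595)
= 5 + sum_digits(9459)
= 5 + 9 + sum_digits(945)
= 5 + 9 + 5 + sum_digits(94)
= 5 + 9 + 5 + 4 + sum_digits(9)
= 5 + 9 + 5 + 4 + 9 + sum_digits(0)
= 5 + 9 + 5 + 4 + 9 + 0
= 32


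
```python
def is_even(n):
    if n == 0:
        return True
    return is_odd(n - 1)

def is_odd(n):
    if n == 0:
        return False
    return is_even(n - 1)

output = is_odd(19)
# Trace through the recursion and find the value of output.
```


is_odd(19)
= is_even(18)
= is_odd(17)
= is_even(16)
= is_odd(15)
= is_even(14)
= is_odd(13)
= is_even(12)
= is_odd(11)
= is_even(10)
= is_odd(9)
= is_even(8)
= is_odd(7)
= is_even(6)
= is_odd(5)
= is_even(4)
= is_odd(3)
= is_even(2)
= is_odd(1)
= is_even(0)
n == 0: return True
= True


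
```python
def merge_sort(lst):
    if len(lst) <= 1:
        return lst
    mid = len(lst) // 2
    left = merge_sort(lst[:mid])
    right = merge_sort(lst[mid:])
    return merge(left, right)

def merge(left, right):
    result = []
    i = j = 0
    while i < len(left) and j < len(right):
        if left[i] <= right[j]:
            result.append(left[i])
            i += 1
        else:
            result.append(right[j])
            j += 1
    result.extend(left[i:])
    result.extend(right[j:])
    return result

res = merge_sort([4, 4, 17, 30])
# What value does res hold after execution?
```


merge_sort([4, 4, 17, 30])
Split into [4, 4] and [17, 30]
Left sorted: [4, 4]
Right sorted: [17, 30]
Merge [4, 4] and [17, 30]
= [4, 4, 17, 30]


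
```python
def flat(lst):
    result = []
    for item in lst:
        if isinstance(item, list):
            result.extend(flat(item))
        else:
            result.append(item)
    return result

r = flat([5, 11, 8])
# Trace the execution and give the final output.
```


flat([5, 11, 8])
Processing each element:
  5 is not a list -> append 5
  11 is not a list -> append 11
  8 is not a list -> append 8
= [5, 11, 8]


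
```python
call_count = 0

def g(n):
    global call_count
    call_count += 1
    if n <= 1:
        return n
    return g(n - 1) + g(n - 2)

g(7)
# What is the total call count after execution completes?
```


g(7) calls g(6) and g(5); each non-base call branches into two more.
Let C(k) = total number of calls made by g(k), including the call to g(k) itself.
Base cases: C(0) = 1, C(1) = 1
Recurrence: C(k) = 1 + C(k-1) + C(k-2)
  C(2) = 1 + C(1) + C(0) = 1 + 1 + 1 = 3
  C(3) = 1 + C(2) + C(1) = 1 + 3 + 1 = 5
  C(4) = 1 + C(3) + C(2) = 1 + 5 + 3 = 9
  C(5) = 1 + C(4) + C(3) = 1 + 9 + 5 = 15
  C(6) = 1 + C(5) + C(4) = 1 + 15 + 9 = 25
  C(7) = 1 + C(6) + C(5) = 1 + 25 + 15 = 41
Total calls = C(7) = 41


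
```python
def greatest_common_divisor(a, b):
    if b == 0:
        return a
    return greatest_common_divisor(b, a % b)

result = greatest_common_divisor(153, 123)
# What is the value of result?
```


greatest_common_divisor(153, 123)
= greatest_common_divisor(123, 153 % 123) = greatest_common_divisor(123, 30)
= greatest_common_divisor(30, 123 % 30) = greatest_common_divisor(30, 3)
= greatest_common_divisor(3, 30 % 3) = greatest_common_divisor(3, 0)
b == 0, return a = 3


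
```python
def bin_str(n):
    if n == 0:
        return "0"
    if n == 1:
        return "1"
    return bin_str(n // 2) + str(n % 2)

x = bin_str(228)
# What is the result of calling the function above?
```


bin_str(228)
= bin_str(114) + "0"
= bin_str(57) + "0" + "0"
= bin_str(28) + "1" + "0" + "0"
= bin_str(14) + "0" + "1" + "0" + "0"
= bin_str(7) + "0" + "0" + "1" + "0" + "0"
= bin_str(3) + "1" + "0" + "0" + "1" + "0" + "0"
= bin_str(1) + "1" + "1" + "0" + "0" + "1" + "0" + "0"
= "1" + "1" + "1" + "0" + "0" + "1" + "0" + "0"
= "11100100"


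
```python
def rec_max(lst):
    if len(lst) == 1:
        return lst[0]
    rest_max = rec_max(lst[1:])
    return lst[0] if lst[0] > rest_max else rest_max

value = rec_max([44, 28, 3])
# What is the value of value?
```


rec_max([44, 28, 3])
= compare 44 with rec_max([28, 3])
= compare 28 with rec_max([3])
Base: rec_max([3]) = 3
compare 28 with 3: max = 28
compare 44 with 28: max = 44
= 44


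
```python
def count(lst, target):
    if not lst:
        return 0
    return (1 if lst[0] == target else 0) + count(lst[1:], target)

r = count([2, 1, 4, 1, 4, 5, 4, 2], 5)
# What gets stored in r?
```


count([2, 1, 4, 1, 4, 5, 4, 2], 5)
lst[0]=2 != 5: 0 + count([1, 4, 1, 4, 5, 4, 2], 5)
lst[0]=1 != 5: 0 + count([4, 1, 4, 5, 4, 2], 5)
lst[0]=4 != 5: 0 + count([1, 4, 5, 4, 2], 5)
lst[0]=1 != 5: 0 + count([4, 5, 4, 2], 5)
lst[0]=4 != 5: 0 + count([5, 4, 2], 5)
lst[0]=5 == 5: 1 + count([4, 2], 5)
lst[0]=4 != 5: 0 + count([2], 5)
lst[0]=2 != 5: 0 + count([], 5)
= 1


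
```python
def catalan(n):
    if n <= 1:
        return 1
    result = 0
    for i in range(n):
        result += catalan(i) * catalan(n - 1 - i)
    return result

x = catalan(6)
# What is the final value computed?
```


catalan(6)
= sum of catalan(i) * catalan(6-1-i) for i in 0..5
First compute sub-values bottom-up:
  catalan(0) = 1, catalan(1) = 1
  catalan(2) = 1*1 + 1*1 = 2
  catalan(3) = 1*2 + 1*1 + 2*1 = 5
  catalan(4) = 1*5 + 1*2 + 2*1 + 5*1 = 14
  catalan(5) = 1*14 + 1*5 + 2*2 + 5*1 + 14*1 = 42
Now catalan(6):
  catalan(0)*catalan(5) = 1*42 = 42
  catalan(1)*catalan(4) = 1*14 = 14
  catalan(2)*catalan(3) = 2*5 = 10
  catalan(3)*catalan(2) = 5*2 = 10
  catalan(4)*catalan(1) = 14*1 = 14
  catalan(5)*catalan(0) = 42*1 = 42
= 42 + 14 + 10 + 10 + 14 + 42
= 132


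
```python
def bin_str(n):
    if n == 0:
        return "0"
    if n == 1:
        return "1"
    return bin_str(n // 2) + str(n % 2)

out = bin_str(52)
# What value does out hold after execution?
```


bin_str(52)
= bin_str(26) + "0"
= bin_str(13) + "0" + "0"
= bin_str(6) + "1" + "0" + "0"
= bin_str(3) + "0" + "1" + "0" + "0"
= bin_str(1) + "1" + "0" + "1" + "0" + "0"
= "1" + "1" + "0" + "1" + "0" + "0"
= "110100"


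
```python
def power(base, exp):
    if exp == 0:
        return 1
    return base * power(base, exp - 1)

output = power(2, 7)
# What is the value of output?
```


power(2, 7)
= 2 * power(2, 6)
= 2 * 2 * power(2, 5)
= 2 * 2 * 2 * power(2, 4)
= 2 * 2 * 2 * 2 * power(2, 3)
= 2 * 2 * 2 * 2 * 2 * power(2, 2)
= 2 * 2 * 2 * 2 * 2 * 2 * power(2, 1)
= 2 * 2 * 2 * 2 * 2 * 2 * 2 * power(2, 0)
= 2 * 2 * 2 * 2 * 2 * 2 * 2 * 1
= 128


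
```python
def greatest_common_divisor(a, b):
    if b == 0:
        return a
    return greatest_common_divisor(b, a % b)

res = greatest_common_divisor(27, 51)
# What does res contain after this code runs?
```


greatest_common_divisor(27, 51)
= greatest_common_divisor(51, 27 % 51) = greatest_common_divisor(51, 27)
= greatest_common_divisor(27, 51 % 27) = greatest_common_divisor(27, 24)
= greatest_common_divisor(24, 27 % 24) = greatest_common_divisor(24, 3)
= greatest_common_divisor(3, 24 % 3) = greatest_common_divisor(3, 0)
b == 0, return a = 3


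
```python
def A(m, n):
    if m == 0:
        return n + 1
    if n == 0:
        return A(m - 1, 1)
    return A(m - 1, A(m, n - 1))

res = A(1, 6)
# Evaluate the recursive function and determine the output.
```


A(1, 6)
= A(0, A(1, 5))
First compute A(1, 5) = 7
= A(0, 7)
= 8


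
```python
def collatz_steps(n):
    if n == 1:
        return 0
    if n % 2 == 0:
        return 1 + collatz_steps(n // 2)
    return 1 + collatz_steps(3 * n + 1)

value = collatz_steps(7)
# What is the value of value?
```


collatz_steps(7)
7 is odd -> 3*7+1 = 22 -> collatz_steps(22)
22 is even -> collatz_steps(11)
11 is odd -> 3*11+1 = 34 -> collatz_steps(34)
34 is even -> collatz_steps(17)
17 is odd -> 3*17+1 = 52 -> collatz_steps(52)
52 is even -> collatz_steps(26)
26 is even -> collatz_steps(13)
13 is odd -> 3*13+1 = 40 -> collatz_steps(40)
40 is even -> collatz_steps(20)
20 is even -> collatz_steps(10)
10 is even -> collatz_steps(5)
5 is odd -> 3*5+1 = 16 -> collatz_steps(16)
16 is even -> collatz_steps(8)
8 is even -> collatz_steps(4)
4 is even -> collatz_steps(2)
2 is even -> collatz_steps(1)
Reached 1 after 16 steps
= 16


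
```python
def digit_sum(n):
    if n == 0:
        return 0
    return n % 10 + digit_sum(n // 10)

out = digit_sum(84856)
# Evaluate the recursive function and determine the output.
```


digit_sum(84856)
= 6 + digit_sum(8485)
= 6 + 5 + digit_sum(848)
= 6 + 5 + 8 + digit_sum(84)
= 6 + 5 + 8 + 4 + digit_sum(8)
= 6 + 5 + 8 + 4 + 8 + digit_sum(0)
= 6 + 5 + 8 + 4 + 8 + 0
= 31


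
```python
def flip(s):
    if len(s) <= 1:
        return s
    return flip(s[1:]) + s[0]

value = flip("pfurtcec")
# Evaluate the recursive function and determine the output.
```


flip("pfurtcec")
= flip("furtcec") + "p"
= flip("urtcec") + "f" + "p"
= flip("rtcec") + "u" + "f" + "p"
= flip("tcec") + "r" + "u" + "f" + "p"
= flip("cec") + "t" + "r" + "u" + "f" + "p"
= flip("ec") + "c" + "t" + "r" + "u" + "f" + "p"
= flip("c") + "e" + "c" + "t" + "r" + "u" + "f" + "p"
= "c" + "e" + "c" + "t" + "r" + "u" + "f" + "p"
= "cectrufp"


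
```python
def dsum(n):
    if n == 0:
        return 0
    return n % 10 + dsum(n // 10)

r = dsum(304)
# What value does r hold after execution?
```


dsum(304)
= 4 + dsum(30)
= 4 + 0 + dsum(3)
= 4 + 0 + 3 + dsum(0)
= 4 + 0 + 3 + 0
= 7


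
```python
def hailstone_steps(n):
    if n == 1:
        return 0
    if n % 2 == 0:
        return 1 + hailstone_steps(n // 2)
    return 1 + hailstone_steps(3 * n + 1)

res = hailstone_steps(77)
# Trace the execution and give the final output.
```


hailstone_steps(77)
77 is odd -> 3*77+1 = 232 -> hailstone_steps(232)
232 is even -> hailstone_steps(116)
116 is even -> hailstone_steps(58)
58 is even -> hailstone_steps(29)
29 is odd -> 3*29+1 = 88 -> hailstone_steps(88)
88 is even -> hailstone_steps(44)
44 is even -> hailstone_steps(22)
22 is even -> hailstone_steps(11)
11 is odd -> 3*11+1 = 34 -> hailstone_steps(34)
34 is even -> hailstone_steps(17)
17 is odd -> 3*17+1 = 52 -> hailstone_steps(52)
52 is even -> hailstone_steps(26)
26 is even -> hailstone_steps(13)
13 is odd -> 3*13+1 = 40 -> hailstone_steps(40)
40 is even -> hailstone_steps(20)
20 is even -> hailstone_steps(10)
10 is even -> hailstone_steps(5)
5 is odd -> 3*5+1 = 16 -> hailstone_steps(16)
16 is even -> hailstone_steps(8)
8 is even -> hailstone_steps(4)
4 is even -> hailstone_steps(2)
2 is even -> hailstone_steps(1)
Reached 1 after 22 steps
= 22


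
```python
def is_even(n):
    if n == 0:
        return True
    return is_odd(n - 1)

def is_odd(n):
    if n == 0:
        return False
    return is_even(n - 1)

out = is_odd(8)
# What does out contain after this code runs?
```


is_odd(8)
= is_even(7)
= is_odd(6)
= is_even(5)
= is_odd(4)
= is_even(3)
= is_odd(2)
= is_even(1)
= is_odd(0)
n == 0: return False
= False


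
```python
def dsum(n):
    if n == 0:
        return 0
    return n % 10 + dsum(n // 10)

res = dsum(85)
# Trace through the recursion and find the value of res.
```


dsum(85)
= 5 + dsum(8)
= 5 + 8 + dsum(0)
= 5 + 8 + 0
= 13


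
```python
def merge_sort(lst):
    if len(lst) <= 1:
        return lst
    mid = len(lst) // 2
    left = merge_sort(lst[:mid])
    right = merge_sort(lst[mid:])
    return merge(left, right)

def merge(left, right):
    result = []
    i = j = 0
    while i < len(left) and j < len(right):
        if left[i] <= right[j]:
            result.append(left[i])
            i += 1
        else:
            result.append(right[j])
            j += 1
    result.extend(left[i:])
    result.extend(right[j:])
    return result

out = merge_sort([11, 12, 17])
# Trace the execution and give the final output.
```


merge_sort([11, 12, 17])
Split into [11] and [12, 17]
Left sorted: [11]
Right sorted: [12, 17]
Merge [11] and [12, 17]
= [11, 12, 17]


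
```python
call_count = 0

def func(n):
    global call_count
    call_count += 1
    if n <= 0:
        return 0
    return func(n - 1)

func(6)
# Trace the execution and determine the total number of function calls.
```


func(6) calls func(5) calls ... calls func(0)
Total calls: 6 + 1 (for base case) = 7


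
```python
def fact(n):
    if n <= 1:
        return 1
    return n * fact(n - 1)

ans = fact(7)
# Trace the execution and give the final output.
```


fact(7)
= 7 * fact(6)
= 7 * 6 * fact(5)
= 7 * 6 * 5 * fact(4)
= 7 * 6 * 5 * 4 * fact(3)
= 7 * 6 * 5 * 4 * 3 * fact(2)
= 7 * 6 * 5 * 4 * 3 * 2 * fact(1)
= 7 * 6 * 5 * 4 * 3 * 2 * 1
= 5040


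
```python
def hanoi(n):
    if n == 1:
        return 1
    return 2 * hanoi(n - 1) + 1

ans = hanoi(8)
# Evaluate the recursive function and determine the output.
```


hanoi(8)
= 2 * hanoi(7) + 1
= 2 * (2 * hanoi(6) + 1) + 1
= 2 * (2 * (2 * hanoi(5) + 1) + 1) + 1
= 2 * (2 * (2 * (2 * hanoi(4) + 1) + 1) + 1) + 1
= 2 * (2 * (2 * (2 * (2 * hanoi(3) + 1) + 1) + 1) + 1) + 1
= 2 * (2 * (2 * (2 * (2 * (2 * hanoi(2) + 1) + 1) + 1) + 1) + 1) + 1
= 2 * (2 * (2 * (2 * (2 * (2 * (2 * hanoi(1) + 1) + 1) + 1) + 1) + 1) + 1) + 1
Now compute bottom-up:
hanoi(1) = 1
hanoi(2) = 2 * 1 + 1 = 3
hanoi(3) = 2 * 3 + 1 = 7
hanoi(4) = 2 * 7 + 1 = 15
hanoi(5) = 2 * 15 + 1 = 31
hanoi(6) = 2 * 31 + 1 = 63
hanoi(7) = 2 * 63 + 1 = 127
hanoi(8) = 2 * 127 + 1 = 255
= 255


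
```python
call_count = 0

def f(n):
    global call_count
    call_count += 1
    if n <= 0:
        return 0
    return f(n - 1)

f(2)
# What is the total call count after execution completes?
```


f(2) calls f(1) calls ... calls f(0)
Total calls: 2 + 1 (for base case) = 3


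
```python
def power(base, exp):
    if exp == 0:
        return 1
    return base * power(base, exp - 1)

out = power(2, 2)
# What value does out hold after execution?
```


power(2, 2)
= 2 * power(2, 1)
= 2 * 2 * power(2, 0)
= 2 * 2 * 1
= 4


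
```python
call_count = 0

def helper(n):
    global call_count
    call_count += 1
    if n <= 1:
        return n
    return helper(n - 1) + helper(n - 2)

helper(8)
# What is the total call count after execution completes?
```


helper(8) calls helper(7) and helper(6); each non-base call branches into two more.
Let C(k) = total number of calls made by helper(k), including the call to helper(k) itself.
Base cases: C(0) = 1, C(1) = 1
Recurrence: C(k) = 1 + C(k-1) + C(k-2)
  C(2) = 1 + C(1) + C(0) = 1 + 1 + 1 = 3
  C(3) = 1 + C(2) + C(1) = 1 + 3 + 1 = 5
  C(4) = 1 + C(3) + C(2) = 1 + 5 + 3 = 9
  C(5) = 1 + C(4) + C(3) = 1 + 9 + 5 = 15
  C(6) = 1 + C(5) + C(4) = 1 + 15 + 9 = 25
  C(7) = 1 + C(6) + C(5) = 1 + 25 + 15 = 41
  C(8) = 1 + C(7) + C(6) = 1 + 41 + 25 = 67
Total calls = C(8) = 67


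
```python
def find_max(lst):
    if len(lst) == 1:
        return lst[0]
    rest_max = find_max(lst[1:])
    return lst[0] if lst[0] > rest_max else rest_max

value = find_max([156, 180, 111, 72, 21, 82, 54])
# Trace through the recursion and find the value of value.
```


find_max([156, 180, 111, 72, 21, 82, 54])
= compare 156 with find_max([180, 111, 72, 21, 82, 54])
= compare 180 with find_max([111, 72, 21, 82, 54])
= compare 111 with find_max([72, 21, 82, 54])
= compare 72 with find_max([21, 82, 54])
= compare 21 with find_max([82, 54])
= compare 82 with find_max([54])
Base: find_max([54]) = 54
compare 82 with 54: max = 82
compare 21 with 82: max = 82
compare 72 with 82: max = 82
compare 111 with 82: max = 111
compare 180 with 111: max = 180
compare 156 with 180: max = 180
= 180


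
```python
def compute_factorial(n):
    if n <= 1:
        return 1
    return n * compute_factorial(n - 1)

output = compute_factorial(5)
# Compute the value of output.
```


compute_factorial(5)
= 5 * compute_factorial(4)
= 5 * 4 * compute_factorial(3)
= 5 * 4 * 3 * compute_factorial(2)
= 5 * 4 * 3 * 2 * compute_factorial(1)
= 5 * 4 * 3 * 2 * 1
= 120


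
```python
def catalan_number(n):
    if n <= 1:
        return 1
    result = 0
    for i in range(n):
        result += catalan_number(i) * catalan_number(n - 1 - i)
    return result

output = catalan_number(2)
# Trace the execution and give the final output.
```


catalan_number(2)
= sum of catalan_number(i) * catalan_number(2-1-i) for i in 0..1
  catalan_number(0)*catalan_number(1) = 1*1 = 1
  catalan_number(1)*catalan_number(0) = 1*1 = 1
= 1 + 1
= 2


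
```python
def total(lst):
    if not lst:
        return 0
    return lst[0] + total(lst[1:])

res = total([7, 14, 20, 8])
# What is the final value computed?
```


total([7, 14, 20, 8])
= 7 + total([14, 20, 8])
= 7 + 14 + total([20, 8])
= 7 + 14 + 20 + total([8])
= 7 + 14 + 20 + 8 + total([])
= 7 + 14 + 20 + 8 + 0
= 49


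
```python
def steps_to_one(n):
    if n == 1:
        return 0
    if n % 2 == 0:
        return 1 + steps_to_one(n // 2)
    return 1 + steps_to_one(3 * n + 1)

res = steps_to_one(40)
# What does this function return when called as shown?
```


steps_to_one(40)
40 is even -> steps_to_one(20)
20 is even -> steps_to_one(10)
10 is even -> steps_to_one(5)
5 is odd -> 3*5+1 = 16 -> steps_to_one(16)
16 is even -> steps_to_one(8)
8 is even -> steps_to_one(4)
4 is even -> steps_to_one(2)
2 is even -> steps_to_one(1)
Reached 1 after 8 steps
= 8


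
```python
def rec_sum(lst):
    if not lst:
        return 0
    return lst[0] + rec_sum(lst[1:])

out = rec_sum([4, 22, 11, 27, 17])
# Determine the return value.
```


rec_sum([4, 22, 11, 27, 17])
= 4 + rec_sum([22, 11, 27, 17])
= 4 + 22 + rec_sum([11, 27, 17])
= 4 + 22 + 11 + rec_sum([27, 17])
= 4 + 22 + 11 + 27 + rec_sum([17])
= 4 + 22 + 11 + 27 + 17 + rec_sum([])
= 4 + 22 + 11 + 27 + 17 + 0
= 81


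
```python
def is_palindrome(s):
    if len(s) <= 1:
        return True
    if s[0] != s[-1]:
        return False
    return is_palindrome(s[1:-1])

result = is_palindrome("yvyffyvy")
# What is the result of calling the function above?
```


is_palindrome("yvyffyvy")
"yvyffyvy": s[0]='y' == s[-1]='y' -> is_palindrome("vyffyv")
"vyffyv": s[0]='v' == s[-1]='v' -> is_palindrome("yffy")
"yffy": s[0]='y' == s[-1]='y' -> is_palindrome("ff")
"ff": s[0]='f' == s[-1]='f' -> is_palindrome("")
"": len <= 1 -> True
= True


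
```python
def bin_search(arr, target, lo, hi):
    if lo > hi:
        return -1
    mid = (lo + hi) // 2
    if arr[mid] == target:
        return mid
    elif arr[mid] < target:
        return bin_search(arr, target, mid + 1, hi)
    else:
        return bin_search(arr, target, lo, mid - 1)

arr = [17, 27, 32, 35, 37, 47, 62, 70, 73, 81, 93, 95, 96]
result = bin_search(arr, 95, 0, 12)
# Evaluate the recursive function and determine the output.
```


bin_search(arr, 95, 0, 12)
lo=0, hi=12, mid=6, arr[mid]=62
62 < 95, search right half
lo=7, hi=12, mid=9, arr[mid]=81
81 < 95, search right half
lo=10, hi=12, mid=11, arr[mid]=95
arr[11] == 95, found at index 11
= 11


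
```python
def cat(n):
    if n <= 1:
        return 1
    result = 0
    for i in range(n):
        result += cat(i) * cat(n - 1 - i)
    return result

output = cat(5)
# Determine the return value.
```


cat(5)
= sum of cat(i) * cat(5-1-i) for i in 0..4
First compute sub-values bottom-up:
  cat(0) = 1, cat(1) = 1
  cat(2) = 1*1 + 1*1 = 2
  cat(3) = 1*2 + 1*1 + 2*1 = 5
  cat(4) = 1*5 + 1*2 + 2*1 + 5*1 = 14
Now cat(5):
  cat(0)*cat(4) = 1*14 = 14
  cat(1)*cat(3) = 1*5 = 5
  cat(2)*cat(2) = 2*2 = 4
  cat(3)*cat(1) = 5*1 = 5
  cat(4)*cat(0) = 14*1 = 14
= 14 + 5 + 4 + 5 + 14
= 42


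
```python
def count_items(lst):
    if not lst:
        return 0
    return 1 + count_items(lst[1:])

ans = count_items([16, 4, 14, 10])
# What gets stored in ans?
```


count_items([16, 4, 14, 10])
= 1 + count_items([4, 14, 10])
= 1 + 1 + count_items([14, 10])
= 1 + 1 + 1 + count_items([10])
= 1 + 1 + 1 + 1 + count_items([])
= 1 + 1 + 1 + 1 + 0
= 4


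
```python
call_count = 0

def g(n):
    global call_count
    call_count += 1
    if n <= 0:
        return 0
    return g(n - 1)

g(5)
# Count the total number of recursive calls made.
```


g(5) calls g(4) calls ... calls g(0)
Total calls: 5 + 1 (for base case) = 6


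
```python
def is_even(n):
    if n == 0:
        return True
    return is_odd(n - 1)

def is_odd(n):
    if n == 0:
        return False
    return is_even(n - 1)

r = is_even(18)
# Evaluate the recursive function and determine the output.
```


is_even(18)
= is_odd(17)
= is_even(16)
= is_odd(15)
= is_even(14)
= is_odd(13)
= is_even(12)
= is_odd(11)
= is_even(10)
= is_odd(9)
= is_even(8)
= is_odd(7)
= is_even(6)
= is_odd(5)
= is_even(4)
= is_odd(3)
= is_even(2)
= is_odd(1)
= is_even(0)
n == 0: return True
= True


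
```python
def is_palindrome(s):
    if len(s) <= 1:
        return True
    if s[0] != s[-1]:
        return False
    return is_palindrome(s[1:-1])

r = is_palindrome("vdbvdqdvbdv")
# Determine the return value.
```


is_palindrome("vdbvdqdvbdv")
"vdbvdqdvbdv": s[0]='v' == s[-1]='v' -> is_palindrome("dbvdqdvbd")
"dbvdqdvbd": s[0]='d' == s[-1]='d' -> is_palindrome("bvdqdvb")
"bvdqdvb": s[0]='b' == s[-1]='b' -> is_palindrome("vdqdv")
"vdqdv": s[0]='v' == s[-1]='v' -> is_palindrome("dqd")
"dqd": s[0]='d' == s[-1]='d' -> is_palindrome("q")
"q": len <= 1 -> True
= True


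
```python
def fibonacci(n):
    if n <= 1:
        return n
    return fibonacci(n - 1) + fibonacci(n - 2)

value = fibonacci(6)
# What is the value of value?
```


fibonacci(6)
= fibonacci(5) + fibonacci(4)
= (fibonacci(4) + fibonacci(3)) + fibonacci(4)
Computing bottom-up: fibonacci(0)=0, fibonacci(1)=1, fibonacci(2)=1, fibonacci(3)=2, fibonacci(4)=3, fibonacci(5)=5, fibonacci(6)=8
= 8
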